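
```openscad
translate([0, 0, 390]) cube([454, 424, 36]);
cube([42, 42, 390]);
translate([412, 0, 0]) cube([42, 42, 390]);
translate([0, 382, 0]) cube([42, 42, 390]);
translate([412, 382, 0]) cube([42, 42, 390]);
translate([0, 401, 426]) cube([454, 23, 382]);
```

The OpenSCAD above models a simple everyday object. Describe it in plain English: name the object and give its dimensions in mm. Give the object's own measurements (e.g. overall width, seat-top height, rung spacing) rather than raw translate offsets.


A chair. The seat is a 454×424×36 mm slab with its top at z = 426 mm, on four 42×42 mm corner legs (flush with the seat edges, standing on z = 0). A flat backrest 23 mm thick, 382 mm tall, spans the full seat width and rises from the seat top along its +y edge, rear face flush with the rear of the seat.


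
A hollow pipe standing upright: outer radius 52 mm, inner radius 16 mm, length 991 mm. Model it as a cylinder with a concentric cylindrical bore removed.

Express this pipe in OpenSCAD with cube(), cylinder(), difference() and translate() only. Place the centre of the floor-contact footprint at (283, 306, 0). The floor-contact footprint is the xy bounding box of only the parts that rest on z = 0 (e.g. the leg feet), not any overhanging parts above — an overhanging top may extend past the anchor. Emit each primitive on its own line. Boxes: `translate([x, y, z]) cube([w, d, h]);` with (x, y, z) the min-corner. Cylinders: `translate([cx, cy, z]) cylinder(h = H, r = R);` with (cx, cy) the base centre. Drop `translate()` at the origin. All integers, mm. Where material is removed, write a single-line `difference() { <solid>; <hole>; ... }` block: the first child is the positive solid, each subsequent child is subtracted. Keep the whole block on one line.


difference() { translate([283, 306, 0]) cylinder(h = 991, r = 52); translate([283, 306, 0]) cylinder(h = 991, r = 16); }


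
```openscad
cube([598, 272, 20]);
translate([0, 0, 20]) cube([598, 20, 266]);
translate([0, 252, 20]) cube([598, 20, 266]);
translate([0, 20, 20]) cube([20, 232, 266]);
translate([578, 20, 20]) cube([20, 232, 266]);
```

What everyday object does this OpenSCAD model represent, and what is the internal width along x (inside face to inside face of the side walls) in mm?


An open box. The internal width is 558 mm.

A 598×272 base slab with four walls standing on it — an open box. The base is 598 mm wide and the walls are 20 mm thick, so the internal width is 598 − 2 × 20 = 558 mm.


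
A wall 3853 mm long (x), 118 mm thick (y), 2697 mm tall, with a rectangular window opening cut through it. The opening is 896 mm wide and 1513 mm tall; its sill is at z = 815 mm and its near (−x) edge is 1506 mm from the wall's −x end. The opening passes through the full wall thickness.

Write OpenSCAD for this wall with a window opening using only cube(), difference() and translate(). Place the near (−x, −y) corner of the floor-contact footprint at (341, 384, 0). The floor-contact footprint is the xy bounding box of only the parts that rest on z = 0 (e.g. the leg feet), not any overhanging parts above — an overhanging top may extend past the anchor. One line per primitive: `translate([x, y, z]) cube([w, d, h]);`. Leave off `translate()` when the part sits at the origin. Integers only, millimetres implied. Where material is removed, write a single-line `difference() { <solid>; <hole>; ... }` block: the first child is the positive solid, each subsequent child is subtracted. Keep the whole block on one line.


difference() { translate([341, 384, 0]) cube([3853, 118, 2697]); translate([1847, 384, 815]) cube([896, 118, 1513]); }


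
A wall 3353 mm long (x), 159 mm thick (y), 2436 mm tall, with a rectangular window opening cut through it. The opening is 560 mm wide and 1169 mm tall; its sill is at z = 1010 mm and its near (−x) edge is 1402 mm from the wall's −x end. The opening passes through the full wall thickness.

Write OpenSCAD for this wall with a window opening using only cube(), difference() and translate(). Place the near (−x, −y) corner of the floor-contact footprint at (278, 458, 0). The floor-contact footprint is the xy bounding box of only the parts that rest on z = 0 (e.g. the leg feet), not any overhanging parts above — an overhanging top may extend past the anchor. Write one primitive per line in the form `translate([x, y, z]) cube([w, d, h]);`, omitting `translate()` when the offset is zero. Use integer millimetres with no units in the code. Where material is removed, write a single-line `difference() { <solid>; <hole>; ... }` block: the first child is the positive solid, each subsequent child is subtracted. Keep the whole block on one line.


difference() { translate([278, 458, 0]) cube([3353, 159, 2436]); translate([1680, 458, 1010]) cube([560, 159, 1169]); }


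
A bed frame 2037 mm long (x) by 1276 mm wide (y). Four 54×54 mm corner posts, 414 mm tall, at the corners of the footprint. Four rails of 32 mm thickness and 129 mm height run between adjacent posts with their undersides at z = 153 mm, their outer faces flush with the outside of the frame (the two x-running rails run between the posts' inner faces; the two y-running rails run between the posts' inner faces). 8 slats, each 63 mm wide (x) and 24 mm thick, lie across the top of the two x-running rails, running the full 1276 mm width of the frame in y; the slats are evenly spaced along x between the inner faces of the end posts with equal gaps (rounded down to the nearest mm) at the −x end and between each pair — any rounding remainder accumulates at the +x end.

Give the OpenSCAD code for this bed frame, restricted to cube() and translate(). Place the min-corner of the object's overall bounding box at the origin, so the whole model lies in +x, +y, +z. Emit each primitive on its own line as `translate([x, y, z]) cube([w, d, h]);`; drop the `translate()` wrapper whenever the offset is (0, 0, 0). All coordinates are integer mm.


cube([54, 54, 414]);
translate([0, 1222, 0]) cube([54, 54, 414]);
translate([1983, 0, 0]) cube([54, 54, 414]);
translate([1983, 1222, 0]) cube([54, 54, 414]);
translate([54, 0, 153]) cube([1929, 32, 129]);
translate([54, 1244, 153]) cube([1929, 32, 129]);
translate([0, 54, 153]) cube([32, 1168, 129]);
translate([2005, 54, 153]) cube([32, 1168, 129]);
translate([212, 0, 282]) cube([63, 1276, 24]);
translate([433, 0, 282]) cube([63, 1276, 24]);
translate([654, 0, 282]) cube([63, 1276, 24]);
translate([875, 0, 282]) cube([63, 1276, 24]);
translate([1096, 0, 282]) cube([63, 1276, 24]);
translate([1317, 0, 282]) cube([63, 1276, 24]);
translate([1538, 0, 282]) cube([63, 1276, 24]);
translate([1759, 0, 282]) cube([63, 1276, 24]);


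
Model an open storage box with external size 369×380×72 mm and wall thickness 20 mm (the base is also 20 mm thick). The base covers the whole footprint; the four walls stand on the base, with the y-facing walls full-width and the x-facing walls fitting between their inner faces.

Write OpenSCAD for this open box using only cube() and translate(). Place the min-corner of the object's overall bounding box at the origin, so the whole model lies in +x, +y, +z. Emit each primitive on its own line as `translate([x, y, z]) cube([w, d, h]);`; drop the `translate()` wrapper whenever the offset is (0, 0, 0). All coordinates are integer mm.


cube([369, 380, 20]);
translate([0, 0, 20]) cube([369, 20, 52]);
translate([0, 360, 20]) cube([369, 20, 52]);
translate([0, 20, 20]) cube([20, 340, 52]);
translate([349, 20, 20]) cube([20, 340, 52]);


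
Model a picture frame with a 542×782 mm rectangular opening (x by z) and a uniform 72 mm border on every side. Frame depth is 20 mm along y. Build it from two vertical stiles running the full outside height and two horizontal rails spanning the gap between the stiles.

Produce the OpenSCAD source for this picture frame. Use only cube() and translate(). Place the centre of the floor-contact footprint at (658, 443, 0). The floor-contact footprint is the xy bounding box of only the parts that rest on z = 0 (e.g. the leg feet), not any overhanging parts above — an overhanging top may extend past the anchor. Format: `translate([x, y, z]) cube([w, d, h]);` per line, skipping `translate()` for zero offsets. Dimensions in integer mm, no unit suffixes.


translate([315, 433, 0]) cube([72, 20, 926]);
translate([929, 433, 0]) cube([72, 20, 926]);
translate([387, 433, 0]) cube([542, 20, 72]);
translate([387, 433, 854]) cube([542, 20, 72]);


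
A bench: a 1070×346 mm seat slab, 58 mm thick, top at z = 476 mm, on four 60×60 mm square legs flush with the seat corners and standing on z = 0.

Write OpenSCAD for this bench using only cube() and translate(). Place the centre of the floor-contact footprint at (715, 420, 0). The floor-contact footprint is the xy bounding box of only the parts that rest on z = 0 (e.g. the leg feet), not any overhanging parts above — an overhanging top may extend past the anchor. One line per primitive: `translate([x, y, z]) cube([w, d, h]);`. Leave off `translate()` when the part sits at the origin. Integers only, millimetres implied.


translate([180, 247, 418]) cube([1070, 346, 58]);
translate([180, 247, 0]) cube([60, 60, 418]);
translate([180, 533, 0]) cube([60, 60, 418]);
translate([1190, 247, 0]) cube([60, 60, 418]);
translate([1190, 533, 0]) cube([60, 60, 418]);


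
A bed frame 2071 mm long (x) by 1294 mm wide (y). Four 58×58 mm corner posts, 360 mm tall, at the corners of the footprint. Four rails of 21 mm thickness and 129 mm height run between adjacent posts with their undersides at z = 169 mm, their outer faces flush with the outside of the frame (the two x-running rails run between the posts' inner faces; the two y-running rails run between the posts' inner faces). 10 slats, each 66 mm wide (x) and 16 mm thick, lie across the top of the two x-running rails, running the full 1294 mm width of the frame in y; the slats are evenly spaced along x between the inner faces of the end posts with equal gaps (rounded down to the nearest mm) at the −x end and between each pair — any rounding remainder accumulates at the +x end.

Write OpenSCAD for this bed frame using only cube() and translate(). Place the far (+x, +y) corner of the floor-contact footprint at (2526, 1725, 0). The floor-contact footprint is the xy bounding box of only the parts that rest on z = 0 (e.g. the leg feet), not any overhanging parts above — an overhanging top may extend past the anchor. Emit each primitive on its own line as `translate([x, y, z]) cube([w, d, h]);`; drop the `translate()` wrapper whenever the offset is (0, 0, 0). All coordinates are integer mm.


translate([455, 431, 0]) cube([58, 58, 360]);
translate([455, 1667, 0]) cube([58, 58, 360]);
translate([2468, 431, 0]) cube([58, 58, 360]);
translate([2468, 1667, 0]) cube([58, 58, 360]);
translate([513, 431, 169]) cube([1955, 21, 129]);
translate([513, 1704, 169]) cube([1955, 21, 129]);
translate([455, 489, 169]) cube([21, 1178, 129]);
translate([2505, 489, 169]) cube([21, 1178, 129]);
translate([630, 431, 298]) cube([66, 1294, 16]);
translate([813, 431, 298]) cube([66, 1294, 16]);
translate([996, 431, 298]) cube([66, 1294, 16]);
translate([1179, 431, 298]) cube([66, 1294, 16]);
translate([1362, 431, 298]) cube([66, 1294, 16]);
translate([1545, 431, 298]) cube([66, 1294, 16]);
translate([1728, 431, 298]) cube([66, 1294, 16]);
translate([1911, 431, 298]) cube([66, 1294, 16]);
translate([2094, 431, 298]) cube([66, 1294, 16]);
translate([2277, 431, 298]) cube([66, 1294, 16]);


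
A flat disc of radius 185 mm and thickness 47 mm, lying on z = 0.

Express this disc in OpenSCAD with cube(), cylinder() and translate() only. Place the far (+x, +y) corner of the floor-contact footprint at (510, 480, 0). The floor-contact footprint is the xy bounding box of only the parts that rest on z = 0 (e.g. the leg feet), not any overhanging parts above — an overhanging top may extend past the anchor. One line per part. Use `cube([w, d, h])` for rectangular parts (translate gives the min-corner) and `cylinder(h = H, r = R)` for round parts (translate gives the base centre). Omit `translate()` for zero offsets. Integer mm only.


translate([325, 295, 0]) cylinder(h = 47, r = 185);


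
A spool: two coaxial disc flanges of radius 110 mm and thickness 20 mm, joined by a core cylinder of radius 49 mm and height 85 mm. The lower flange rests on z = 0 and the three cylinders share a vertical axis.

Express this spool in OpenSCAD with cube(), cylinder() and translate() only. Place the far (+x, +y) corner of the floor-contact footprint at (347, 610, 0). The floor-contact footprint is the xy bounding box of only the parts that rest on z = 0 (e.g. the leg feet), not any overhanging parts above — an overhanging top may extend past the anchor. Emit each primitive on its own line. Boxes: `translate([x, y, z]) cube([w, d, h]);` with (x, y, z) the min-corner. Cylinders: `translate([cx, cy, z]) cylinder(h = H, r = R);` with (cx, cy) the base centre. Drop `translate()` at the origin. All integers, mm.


translate([237, 500, 0]) cylinder(h = 20, r = 110);
translate([237, 500, 20]) cylinder(h = 85, r = 49);
translate([237, 500, 105]) cylinder(h = 20, r = 110);


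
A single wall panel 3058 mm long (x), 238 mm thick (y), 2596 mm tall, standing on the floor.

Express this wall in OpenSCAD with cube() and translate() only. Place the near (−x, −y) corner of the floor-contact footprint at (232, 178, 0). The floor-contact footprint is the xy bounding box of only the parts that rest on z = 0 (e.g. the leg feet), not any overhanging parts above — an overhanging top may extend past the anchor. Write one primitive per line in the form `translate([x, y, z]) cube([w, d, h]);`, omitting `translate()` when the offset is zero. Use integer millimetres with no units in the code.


translate([232, 178, 0]) cube([3058, 238, 2596]);


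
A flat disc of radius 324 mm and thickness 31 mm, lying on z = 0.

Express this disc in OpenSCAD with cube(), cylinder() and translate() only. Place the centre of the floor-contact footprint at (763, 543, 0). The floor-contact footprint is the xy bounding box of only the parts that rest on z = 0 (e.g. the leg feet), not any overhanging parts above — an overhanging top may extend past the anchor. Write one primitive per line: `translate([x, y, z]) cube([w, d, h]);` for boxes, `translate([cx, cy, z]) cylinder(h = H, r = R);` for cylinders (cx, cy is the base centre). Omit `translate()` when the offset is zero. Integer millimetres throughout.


translate([763, 543, 0]) cylinder(h = 31, r = 324);


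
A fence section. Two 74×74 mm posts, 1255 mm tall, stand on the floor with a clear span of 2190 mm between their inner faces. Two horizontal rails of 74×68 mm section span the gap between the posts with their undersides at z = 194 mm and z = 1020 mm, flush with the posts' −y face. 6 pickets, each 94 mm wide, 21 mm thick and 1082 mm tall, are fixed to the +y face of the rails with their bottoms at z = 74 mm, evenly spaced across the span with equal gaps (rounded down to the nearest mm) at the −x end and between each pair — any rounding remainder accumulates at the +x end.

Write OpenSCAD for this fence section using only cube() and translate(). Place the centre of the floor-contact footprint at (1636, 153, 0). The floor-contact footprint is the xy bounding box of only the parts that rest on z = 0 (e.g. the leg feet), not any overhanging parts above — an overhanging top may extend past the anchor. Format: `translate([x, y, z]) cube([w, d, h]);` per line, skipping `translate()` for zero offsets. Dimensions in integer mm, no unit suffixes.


translate([467, 116, 0]) cube([74, 74, 1255]);
translate([2731, 116, 0]) cube([74, 74, 1255]);
translate([541, 116, 194]) cube([2190, 74, 68]);
translate([541, 116, 1020]) cube([2190, 74, 68]);
translate([773, 190, 74]) cube([94, 21, 1082]);
translate([1099, 190, 74]) cube([94, 21, 1082]);
translate([1425, 190, 74]) cube([94, 21, 1082]);
translate([1751, 190, 74]) cube([94, 21, 1082]);
translate([2077, 190, 74]) cube([94, 21, 1082]);
translate([2403, 190, 74]) cube([94, 21, 1082]);


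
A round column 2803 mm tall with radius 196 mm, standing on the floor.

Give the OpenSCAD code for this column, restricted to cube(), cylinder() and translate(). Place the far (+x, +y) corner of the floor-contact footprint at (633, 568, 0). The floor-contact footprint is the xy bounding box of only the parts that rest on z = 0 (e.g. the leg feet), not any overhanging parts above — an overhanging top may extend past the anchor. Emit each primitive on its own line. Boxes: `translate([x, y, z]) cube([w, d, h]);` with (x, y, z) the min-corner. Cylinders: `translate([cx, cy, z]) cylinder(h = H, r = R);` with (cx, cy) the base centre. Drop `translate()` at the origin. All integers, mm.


translate([437, 372, 0]) cylinder(h = 2803, r = 196);


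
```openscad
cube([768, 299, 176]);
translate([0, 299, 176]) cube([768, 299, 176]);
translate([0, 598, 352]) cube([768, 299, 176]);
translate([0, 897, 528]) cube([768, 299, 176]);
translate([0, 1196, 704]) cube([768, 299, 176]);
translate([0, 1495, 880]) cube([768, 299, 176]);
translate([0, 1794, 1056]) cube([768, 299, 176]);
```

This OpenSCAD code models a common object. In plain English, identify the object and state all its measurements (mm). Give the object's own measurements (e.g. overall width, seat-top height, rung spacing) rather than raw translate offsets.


A straight staircase of 7 solid steps. Each step is 768 mm wide (x), 299 mm deep (y, the going) and 176 mm tall (the rise). The first step rests on the floor; each subsequent step sits one going further in +y and one rise higher in +z, directly behind and above the previous step with no overlap.


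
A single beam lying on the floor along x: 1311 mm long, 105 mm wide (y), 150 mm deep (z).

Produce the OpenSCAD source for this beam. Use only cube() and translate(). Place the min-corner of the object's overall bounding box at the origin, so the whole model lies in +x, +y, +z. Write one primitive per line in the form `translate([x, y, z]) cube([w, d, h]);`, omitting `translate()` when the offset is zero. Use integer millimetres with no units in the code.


cube([1311, 105, 150]);


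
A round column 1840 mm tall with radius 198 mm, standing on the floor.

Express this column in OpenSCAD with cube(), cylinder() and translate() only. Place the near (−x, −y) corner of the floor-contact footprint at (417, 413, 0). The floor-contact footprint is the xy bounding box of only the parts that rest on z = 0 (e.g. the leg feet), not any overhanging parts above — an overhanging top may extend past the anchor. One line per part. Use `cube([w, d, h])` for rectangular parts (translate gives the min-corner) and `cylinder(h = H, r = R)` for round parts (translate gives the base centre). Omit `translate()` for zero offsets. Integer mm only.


translate([615, 611, 0]) cylinder(h = 1840, r = 198);


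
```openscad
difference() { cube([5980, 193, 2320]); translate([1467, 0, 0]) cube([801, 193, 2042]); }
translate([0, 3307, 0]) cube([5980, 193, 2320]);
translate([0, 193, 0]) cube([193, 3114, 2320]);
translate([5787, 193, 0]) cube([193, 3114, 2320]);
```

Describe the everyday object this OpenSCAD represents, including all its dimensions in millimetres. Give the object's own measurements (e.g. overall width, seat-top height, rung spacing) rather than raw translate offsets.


A single room: four walls, each 2320 mm tall and 193 mm thick, enclosing an outside footprint 5980×3500 mm (x × y), no floor or roof. The front and back walls (−y and +y sides) run the full x-width; the side walls fit between their inner faces. A door opening 801 mm wide and 2042 mm tall is cut through the front wall from the floor up, its −x edge 1467 mm from the wall's −x end.


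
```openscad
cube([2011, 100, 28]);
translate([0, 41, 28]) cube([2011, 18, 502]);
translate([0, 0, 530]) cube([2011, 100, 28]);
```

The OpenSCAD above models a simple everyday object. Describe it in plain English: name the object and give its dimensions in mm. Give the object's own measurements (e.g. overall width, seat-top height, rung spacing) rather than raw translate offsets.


An I-beam lying along x, 2011 mm long. Overall section height 558 mm. Two flanges 100 mm wide (y) and 28 mm thick, one on the floor and one at the top; a web 18 mm thick runs between them, centred on the flange width.


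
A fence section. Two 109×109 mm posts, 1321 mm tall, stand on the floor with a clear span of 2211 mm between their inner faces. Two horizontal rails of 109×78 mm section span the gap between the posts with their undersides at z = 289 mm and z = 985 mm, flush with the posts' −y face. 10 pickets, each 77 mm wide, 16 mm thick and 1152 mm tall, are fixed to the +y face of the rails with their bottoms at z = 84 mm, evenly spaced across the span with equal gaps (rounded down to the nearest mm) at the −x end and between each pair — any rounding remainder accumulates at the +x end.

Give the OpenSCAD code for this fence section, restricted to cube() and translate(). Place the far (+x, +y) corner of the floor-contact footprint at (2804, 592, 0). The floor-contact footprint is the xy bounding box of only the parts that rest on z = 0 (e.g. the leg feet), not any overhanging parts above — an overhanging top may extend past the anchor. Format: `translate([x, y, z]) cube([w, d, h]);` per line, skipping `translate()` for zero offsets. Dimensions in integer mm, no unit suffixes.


translate([375, 483, 0]) cube([109, 109, 1321]);
translate([2695, 483, 0]) cube([109, 109, 1321]);
translate([484, 483, 289]) cube([2211, 109, 78]);
translate([484, 483, 985]) cube([2211, 109, 78]);
translate([615, 592, 84]) cube([77, 16, 1152]);
translate([823, 592, 84]) cube([77, 16, 1152]);
translate([1031, 592, 84]) cube([77, 16, 1152]);
translate([1239, 592, 84]) cube([77, 16, 1152]);
translate([1447, 592, 84]) cube([77, 16, 1152]);
translate([1655, 592, 84]) cube([77, 16, 1152]);
translate([1863, 592, 84]) cube([77, 16, 1152]);
translate([2071, 592, 84]) cube([77, 16, 1152]);
translate([2279, 592, 84]) cube([77, 16, 1152]);
translate([2487, 592, 84]) cube([77, 16, 1152]);


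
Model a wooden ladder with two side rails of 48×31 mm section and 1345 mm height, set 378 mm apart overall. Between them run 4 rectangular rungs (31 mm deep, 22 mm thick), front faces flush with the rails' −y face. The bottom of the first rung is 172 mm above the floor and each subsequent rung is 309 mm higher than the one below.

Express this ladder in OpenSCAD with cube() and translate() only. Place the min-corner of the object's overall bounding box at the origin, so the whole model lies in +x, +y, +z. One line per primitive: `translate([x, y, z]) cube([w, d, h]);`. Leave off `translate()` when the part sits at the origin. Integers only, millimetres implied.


cube([48, 31, 1345]);
translate([330, 0, 0]) cube([48, 31, 1345]);
translate([48, 0, 172]) cube([282, 31, 22]);
translate([48, 0, 481]) cube([282, 31, 22]);
translate([48, 0, 790]) cube([282, 31, 22]);
translate([48, 0, 1099]) cube([282, 31, 22]);


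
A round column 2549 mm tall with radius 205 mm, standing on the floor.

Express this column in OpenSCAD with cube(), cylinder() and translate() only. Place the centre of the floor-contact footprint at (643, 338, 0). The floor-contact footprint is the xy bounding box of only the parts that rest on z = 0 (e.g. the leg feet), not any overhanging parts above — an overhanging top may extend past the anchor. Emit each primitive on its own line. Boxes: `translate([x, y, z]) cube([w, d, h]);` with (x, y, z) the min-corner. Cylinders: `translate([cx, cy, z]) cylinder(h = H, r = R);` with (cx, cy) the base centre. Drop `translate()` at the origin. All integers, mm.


translate([643, 338, 0]) cylinder(h = 2549, r = 205);


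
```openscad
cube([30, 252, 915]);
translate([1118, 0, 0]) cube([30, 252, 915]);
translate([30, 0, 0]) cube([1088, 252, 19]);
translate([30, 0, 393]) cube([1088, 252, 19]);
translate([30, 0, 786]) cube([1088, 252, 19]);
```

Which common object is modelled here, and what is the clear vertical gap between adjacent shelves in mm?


A bookshelf. The clear shelf gap is 374 mm.

Two tall side panels with 3 horizontal boards between them — a bookshelf. The first two shelf undersides are at z = 0 and z = 393; with shelf thickness 19, the clear gap is 393 − 0 − 19 = 374 mm.


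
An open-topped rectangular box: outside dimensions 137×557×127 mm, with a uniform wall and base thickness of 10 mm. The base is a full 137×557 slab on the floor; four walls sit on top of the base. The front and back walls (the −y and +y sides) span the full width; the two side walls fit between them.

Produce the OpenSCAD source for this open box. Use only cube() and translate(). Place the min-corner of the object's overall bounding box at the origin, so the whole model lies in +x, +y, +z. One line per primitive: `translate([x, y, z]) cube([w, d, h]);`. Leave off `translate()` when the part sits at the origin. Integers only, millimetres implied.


cube([137, 557, 10]);
translate([0, 0, 10]) cube([137, 10, 117]);
translate([0, 547, 10]) cube([137, 10, 117]);
translate([0, 10, 10]) cube([10, 537, 117]);
translate([127, 10, 10]) cube([10, 537, 117]);


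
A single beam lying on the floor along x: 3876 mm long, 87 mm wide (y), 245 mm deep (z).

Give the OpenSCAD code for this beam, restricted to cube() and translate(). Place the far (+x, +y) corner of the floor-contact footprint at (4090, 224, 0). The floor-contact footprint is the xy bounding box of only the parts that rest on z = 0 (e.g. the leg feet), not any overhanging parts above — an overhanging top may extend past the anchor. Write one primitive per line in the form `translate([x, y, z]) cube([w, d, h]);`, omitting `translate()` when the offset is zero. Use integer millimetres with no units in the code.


translate([214, 137, 0]) cube([3876, 87, 245]);


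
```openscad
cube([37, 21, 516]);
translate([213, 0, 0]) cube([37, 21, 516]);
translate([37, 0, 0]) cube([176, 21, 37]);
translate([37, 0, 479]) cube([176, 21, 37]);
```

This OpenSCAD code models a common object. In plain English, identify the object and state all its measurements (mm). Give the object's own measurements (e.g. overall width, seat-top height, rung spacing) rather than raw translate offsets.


A rectangular picture frame lying in the x–z plane (depth along y). The opening is 176 mm wide (x) by 442 mm tall (z), surrounded by a border 37 mm wide on all four sides. The frame is 21 mm deep and is made of two full-height vertical stiles with two horizontal rails fitted between them.


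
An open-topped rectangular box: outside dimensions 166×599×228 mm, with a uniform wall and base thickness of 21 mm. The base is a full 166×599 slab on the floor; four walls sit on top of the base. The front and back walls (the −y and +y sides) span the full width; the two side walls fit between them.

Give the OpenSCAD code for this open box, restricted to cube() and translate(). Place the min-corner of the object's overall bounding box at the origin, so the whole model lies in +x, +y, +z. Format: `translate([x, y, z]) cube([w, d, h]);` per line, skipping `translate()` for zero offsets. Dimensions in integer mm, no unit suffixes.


cube([166, 599, 21]);
translate([0, 0, 21]) cube([166, 21, 207]);
translate([0, 578, 21]) cube([166, 21, 207]);
translate([0, 21, 21]) cube([21, 557, 207]);
translate([145, 21, 21]) cube([21, 557, 207]);


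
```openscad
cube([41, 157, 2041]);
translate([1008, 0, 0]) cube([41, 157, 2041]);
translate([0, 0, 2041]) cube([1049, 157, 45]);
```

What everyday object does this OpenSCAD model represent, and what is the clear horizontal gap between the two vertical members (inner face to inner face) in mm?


A door frame. The clear opening width is 967 mm.

Two 2041 mm tall posts with a header on top — a door frame. The left jamb is 41 mm wide at x = 0; the right jamb starts at x = 1008. The clear opening is 1008 − 41 = 967 mm.


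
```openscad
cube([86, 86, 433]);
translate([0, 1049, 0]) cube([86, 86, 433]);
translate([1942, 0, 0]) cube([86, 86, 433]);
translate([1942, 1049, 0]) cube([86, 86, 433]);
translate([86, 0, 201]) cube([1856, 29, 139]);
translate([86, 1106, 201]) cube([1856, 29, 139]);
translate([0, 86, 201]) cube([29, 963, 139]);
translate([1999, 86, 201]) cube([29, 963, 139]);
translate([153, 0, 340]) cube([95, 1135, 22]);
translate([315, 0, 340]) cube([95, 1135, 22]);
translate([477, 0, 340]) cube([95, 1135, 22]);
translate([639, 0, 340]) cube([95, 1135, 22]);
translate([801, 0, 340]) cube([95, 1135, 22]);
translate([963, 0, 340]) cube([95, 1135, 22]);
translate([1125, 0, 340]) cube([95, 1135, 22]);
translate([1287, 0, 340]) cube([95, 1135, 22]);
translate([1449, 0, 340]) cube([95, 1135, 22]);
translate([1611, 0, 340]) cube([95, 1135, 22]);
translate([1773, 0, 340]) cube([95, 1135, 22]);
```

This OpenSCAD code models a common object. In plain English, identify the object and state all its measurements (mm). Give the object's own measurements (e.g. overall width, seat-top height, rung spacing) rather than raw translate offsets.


A bed frame 2028 mm long (x) by 1135 mm wide (y). Four 86×86 mm corner posts, 433 mm tall, at the corners of the footprint. Four rails of 29 mm thickness and 139 mm height run between adjacent posts with their undersides at z = 201 mm, their outer faces flush with the outside of the frame (the two x-running rails run between the posts' inner faces; the two y-running rails run between the posts' inner faces). 11 slats, each 95 mm wide (x) and 22 mm thick, lie across the top of the two x-running rails, running the full 1135 mm width of the frame in y; along x they sit between the end posts with a 67 mm gap after the −x posts and between neighbouring slats, leaving 74 mm before the +x posts.


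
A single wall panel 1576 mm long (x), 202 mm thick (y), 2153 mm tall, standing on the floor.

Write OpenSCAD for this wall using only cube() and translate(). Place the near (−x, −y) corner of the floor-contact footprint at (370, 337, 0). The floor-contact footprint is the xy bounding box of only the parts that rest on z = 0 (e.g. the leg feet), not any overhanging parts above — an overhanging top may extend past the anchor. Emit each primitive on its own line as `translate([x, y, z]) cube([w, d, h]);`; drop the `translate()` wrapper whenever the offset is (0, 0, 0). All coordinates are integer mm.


translate([370, 337, 0]) cube([1576, 202, 2153]);


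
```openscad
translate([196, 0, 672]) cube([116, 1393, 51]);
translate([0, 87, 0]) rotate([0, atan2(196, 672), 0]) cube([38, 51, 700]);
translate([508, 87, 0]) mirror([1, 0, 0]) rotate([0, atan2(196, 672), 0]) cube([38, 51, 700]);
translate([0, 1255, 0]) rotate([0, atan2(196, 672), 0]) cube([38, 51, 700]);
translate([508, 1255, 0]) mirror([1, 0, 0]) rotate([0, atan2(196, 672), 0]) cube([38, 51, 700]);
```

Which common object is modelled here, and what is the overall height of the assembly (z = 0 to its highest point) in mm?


A sawhorse. The overall height is 723 mm.

A beam across two mirrored pairs of raked legs — a sawhorse. The beam's underside is at z = 672 (matching the legs' vertical rise in atan2(196, 672)) and the beam is 51 mm tall, so its top is at 672 + 51 = 723 mm. The raked legs top out at the beam's underside, so that is the highest point.


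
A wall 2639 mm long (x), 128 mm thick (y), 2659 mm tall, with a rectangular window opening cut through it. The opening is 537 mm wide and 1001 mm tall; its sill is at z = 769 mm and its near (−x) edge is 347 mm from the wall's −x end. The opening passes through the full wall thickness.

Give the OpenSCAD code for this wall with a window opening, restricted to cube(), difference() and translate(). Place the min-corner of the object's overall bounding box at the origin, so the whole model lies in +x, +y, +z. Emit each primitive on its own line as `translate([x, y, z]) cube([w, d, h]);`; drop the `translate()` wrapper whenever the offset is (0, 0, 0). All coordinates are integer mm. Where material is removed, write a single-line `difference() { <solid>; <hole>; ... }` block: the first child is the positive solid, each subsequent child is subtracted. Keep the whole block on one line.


difference() { cube([2639, 128, 2659]); translate([347, 0, 769]) cube([537, 128, 1001]); }


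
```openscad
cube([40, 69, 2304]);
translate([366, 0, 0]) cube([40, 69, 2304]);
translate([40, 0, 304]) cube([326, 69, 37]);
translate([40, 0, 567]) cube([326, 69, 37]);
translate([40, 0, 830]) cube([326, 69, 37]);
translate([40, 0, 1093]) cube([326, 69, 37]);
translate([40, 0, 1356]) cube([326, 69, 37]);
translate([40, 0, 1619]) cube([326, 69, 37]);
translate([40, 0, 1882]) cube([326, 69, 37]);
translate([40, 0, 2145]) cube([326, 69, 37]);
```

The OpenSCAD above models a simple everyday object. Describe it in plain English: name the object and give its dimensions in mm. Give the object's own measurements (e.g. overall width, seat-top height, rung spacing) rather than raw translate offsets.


A straight ladder. Two 40×69 mm vertical rails, 2304 mm tall, stand 406 mm apart (outside-to-outside) with their front faces coplanar on the −y side. 8 rungs, each 69 mm deep and 37 mm tall, span between the inner faces of the rails, front faces flush with the rails. The lowest rung's underside is at z = 304 mm and rungs are spaced 263 mm apart (underside to underside).


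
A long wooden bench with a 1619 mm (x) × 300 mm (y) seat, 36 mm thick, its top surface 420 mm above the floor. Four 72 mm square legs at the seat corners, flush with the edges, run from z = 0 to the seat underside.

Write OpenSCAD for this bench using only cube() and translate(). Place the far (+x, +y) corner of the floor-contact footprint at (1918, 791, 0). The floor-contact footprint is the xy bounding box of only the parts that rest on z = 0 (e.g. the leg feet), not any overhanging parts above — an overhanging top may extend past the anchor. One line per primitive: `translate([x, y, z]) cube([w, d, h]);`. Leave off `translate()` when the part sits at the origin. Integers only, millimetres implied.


translate([299, 491, 384]) cube([1619, 300, 36]);
translate([299, 491, 0]) cube([72, 72, 384]);
translate([299, 719, 0]) cube([72, 72, 384]);
translate([1846, 491, 0]) cube([72, 72, 384]);
translate([1846, 719, 0]) cube([72, 72, 384]);


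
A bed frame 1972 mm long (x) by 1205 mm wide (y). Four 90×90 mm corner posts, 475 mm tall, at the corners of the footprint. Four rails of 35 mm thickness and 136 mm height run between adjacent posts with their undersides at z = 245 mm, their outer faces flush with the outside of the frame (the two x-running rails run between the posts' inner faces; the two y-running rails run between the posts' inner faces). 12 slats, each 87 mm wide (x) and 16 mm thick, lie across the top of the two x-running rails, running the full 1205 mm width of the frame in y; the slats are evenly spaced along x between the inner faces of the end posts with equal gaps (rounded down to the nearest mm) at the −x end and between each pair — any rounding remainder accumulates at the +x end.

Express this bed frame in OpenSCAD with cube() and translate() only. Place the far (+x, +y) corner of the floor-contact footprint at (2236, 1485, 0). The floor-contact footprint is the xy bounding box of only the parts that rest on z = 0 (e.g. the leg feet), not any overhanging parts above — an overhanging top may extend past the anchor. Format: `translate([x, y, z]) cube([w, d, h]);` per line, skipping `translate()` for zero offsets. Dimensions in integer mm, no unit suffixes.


translate([264, 280, 0]) cube([90, 90, 475]);
translate([264, 1395, 0]) cube([90, 90, 475]);
translate([2146, 280, 0]) cube([90, 90, 475]);
translate([2146, 1395, 0]) cube([90, 90, 475]);
translate([354, 280, 245]) cube([1792, 35, 136]);
translate([354, 1450, 245]) cube([1792, 35, 136]);
translate([264, 370, 245]) cube([35, 1025, 136]);
translate([2201, 370, 245]) cube([35, 1025, 136]);
translate([411, 280, 381]) cube([87, 1205, 16]);
translate([555, 280, 381]) cube([87, 1205, 16]);
translate([699, 280, 381]) cube([87, 1205, 16]);
translate([843, 280, 381]) cube([87, 1205, 16]);
translate([987, 280, 381]) cube([87, 1205, 16]);
translate([1131, 280, 381]) cube([87, 1205, 16]);
translate([1275, 280, 381]) cube([87, 1205, 16]);
translate([1419, 280, 381]) cube([87, 1205, 16]);
translate([1563, 280, 381]) cube([87, 1205, 16]);
translate([1707, 280, 381]) cube([87, 1205, 16]);
translate([1851, 280, 381]) cube([87, 1205, 16]);
translate([1995, 280, 381]) cube([87, 1205, 16]);


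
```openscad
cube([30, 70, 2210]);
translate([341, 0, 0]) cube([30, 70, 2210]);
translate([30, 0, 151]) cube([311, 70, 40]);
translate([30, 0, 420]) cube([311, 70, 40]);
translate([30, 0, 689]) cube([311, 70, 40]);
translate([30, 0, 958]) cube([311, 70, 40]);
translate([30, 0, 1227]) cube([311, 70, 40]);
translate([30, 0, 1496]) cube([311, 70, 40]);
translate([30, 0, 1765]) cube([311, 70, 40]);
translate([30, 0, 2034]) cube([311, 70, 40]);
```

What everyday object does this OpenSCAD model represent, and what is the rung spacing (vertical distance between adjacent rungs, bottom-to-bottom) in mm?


A ladder. The rung spacing is 269 mm.

Two tall 30×70 posts with 8 short bars between them — a ladder. Adjacent rungs sit at z = 151 and z = 420, so the spacing is 420 − 151 = 269 mm.


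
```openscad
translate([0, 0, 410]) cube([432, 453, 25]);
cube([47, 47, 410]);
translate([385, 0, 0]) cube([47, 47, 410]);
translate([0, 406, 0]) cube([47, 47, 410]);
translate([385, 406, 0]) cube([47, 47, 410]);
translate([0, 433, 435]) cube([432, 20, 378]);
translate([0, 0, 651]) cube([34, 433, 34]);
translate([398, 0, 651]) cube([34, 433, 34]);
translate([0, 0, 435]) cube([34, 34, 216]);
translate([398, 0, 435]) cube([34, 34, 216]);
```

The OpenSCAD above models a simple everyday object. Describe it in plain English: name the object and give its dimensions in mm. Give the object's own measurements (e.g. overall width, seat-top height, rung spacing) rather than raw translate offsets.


A chair. The seat is a 432×453×25 mm slab with its top at z = 435 mm, on four 47×47 mm corner legs (flush with the seat edges, standing on z = 0). A flat backrest 20 mm thick, 378 mm tall, spans the full seat width and rises from the seat top along its +y edge, rear face flush with the rear of the seat. Two armrests of 34×34 mm section run along each side from the seat's front edge to the front of the backrest, top faces 250 mm above the seat top and outer faces flush with the seat's x-edges; a 34×34 mm post under the front of each armrest stands on the seat at the front corner.


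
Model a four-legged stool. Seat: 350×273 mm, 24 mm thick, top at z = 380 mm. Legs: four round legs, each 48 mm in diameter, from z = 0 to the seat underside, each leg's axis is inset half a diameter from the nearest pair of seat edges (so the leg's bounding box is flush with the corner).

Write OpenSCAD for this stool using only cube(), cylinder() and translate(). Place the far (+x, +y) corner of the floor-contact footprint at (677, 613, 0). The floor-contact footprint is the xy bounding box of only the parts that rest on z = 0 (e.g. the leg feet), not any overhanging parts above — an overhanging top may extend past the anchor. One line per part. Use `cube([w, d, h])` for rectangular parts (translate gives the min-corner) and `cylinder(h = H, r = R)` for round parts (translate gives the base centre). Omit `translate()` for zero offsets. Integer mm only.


// leg_h = 380 - 24 = 356
translate([327, 340, 356]) cube([350, 273, 24]);
translate([351, 364, 0]) cylinder(h = 356, r = 24);
translate([653, 364, 0]) cylinder(h = 356, r = 24);
translate([351, 589, 0]) cylinder(h = 356, r = 24);
translate([653, 589, 0]) cylinder(h = 356, r = 24);


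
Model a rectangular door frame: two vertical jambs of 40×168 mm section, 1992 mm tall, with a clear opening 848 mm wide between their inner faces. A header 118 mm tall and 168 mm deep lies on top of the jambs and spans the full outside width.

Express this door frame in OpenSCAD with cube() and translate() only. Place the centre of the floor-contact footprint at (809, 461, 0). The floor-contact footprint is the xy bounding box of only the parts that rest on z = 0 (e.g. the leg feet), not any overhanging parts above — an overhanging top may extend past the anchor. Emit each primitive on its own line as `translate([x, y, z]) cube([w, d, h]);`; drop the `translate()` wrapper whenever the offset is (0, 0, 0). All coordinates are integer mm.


translate([345, 377, 0]) cube([40, 168, 1992]);
translate([1233, 377, 0]) cube([40, 168, 1992]);
translate([345, 377, 1992]) cube([928, 168, 118]);
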